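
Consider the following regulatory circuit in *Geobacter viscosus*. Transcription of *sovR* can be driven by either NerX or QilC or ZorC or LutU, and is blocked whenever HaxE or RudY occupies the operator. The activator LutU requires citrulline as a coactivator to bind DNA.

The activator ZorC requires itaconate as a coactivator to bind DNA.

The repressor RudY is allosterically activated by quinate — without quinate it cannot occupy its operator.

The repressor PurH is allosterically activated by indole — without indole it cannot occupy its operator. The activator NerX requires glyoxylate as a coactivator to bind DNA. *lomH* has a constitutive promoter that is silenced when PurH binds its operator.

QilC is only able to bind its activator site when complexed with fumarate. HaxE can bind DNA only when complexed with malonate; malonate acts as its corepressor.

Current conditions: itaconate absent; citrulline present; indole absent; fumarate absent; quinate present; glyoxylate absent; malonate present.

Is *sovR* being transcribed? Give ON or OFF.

Glyoxylate is absent, so NerX is inactive.
Malonate is present, so HaxE is active.
Fumarate is absent, so QilC is inactive.
Itaconate is absent, so ZorC is inactive.
Citrulline is present, so LutU is active.
Quinate is present, so RudY is active.
With repressor HaxE bound, *sovR* is not transcribed.

OFF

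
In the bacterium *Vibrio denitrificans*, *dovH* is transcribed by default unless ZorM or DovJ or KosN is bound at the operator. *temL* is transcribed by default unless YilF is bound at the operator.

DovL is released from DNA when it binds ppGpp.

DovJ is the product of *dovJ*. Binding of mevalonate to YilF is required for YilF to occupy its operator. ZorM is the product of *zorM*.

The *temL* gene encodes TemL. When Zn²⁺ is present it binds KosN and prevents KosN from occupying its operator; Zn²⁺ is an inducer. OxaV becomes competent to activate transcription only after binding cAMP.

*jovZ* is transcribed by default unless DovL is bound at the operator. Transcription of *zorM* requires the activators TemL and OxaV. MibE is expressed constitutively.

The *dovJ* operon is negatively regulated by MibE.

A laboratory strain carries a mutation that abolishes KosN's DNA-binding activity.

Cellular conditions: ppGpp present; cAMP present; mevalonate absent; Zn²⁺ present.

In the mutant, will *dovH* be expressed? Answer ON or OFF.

OFF

Mevalonate is absent, so YilF is inactive.
With no repressor bound, *temL* is transcribed.
So TemL is produced and active.
cAMP is present, so OxaV is active.
No repressor is bound and TemL and OxaV are active, so *zorM* is transcribed.
So ZorM is produced and active.
MibE is produced constitutively and is active.
With repressor MibE bound, *dovJ* is not transcribed.
So DovJ is not produced.
KosN is non-functional in this strain, so it has no effect.
With repressor ZorM bound, *dovH* is not transcribed.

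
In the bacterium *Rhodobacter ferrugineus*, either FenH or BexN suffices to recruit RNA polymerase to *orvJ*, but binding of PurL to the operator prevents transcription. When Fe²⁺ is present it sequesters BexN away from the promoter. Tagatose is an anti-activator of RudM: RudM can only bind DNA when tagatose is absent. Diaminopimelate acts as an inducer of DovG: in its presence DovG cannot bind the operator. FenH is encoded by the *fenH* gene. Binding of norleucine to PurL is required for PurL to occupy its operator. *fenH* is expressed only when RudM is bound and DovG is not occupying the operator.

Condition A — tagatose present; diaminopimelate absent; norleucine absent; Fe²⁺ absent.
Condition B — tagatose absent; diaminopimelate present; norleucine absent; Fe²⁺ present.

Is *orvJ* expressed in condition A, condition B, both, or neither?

both

Condition A:
Tagatose is present, so RudM is inactive.
Diaminopimelate is absent, so DovG is active.
With repressor DovG bound, *fenH* is not transcribed.
So FenH is not produced.
Norleucine is absent, so PurL is inactive.
Fe²⁺ is absent, so BexN is active.
Activator BexN is present, so *orvJ* is transcribed.
→ *orvJ* is ON in A.
Condition B:
Tagatose is absent, so RudM is active.
Diaminopimelate is present, so DovG is inactive.
No repressor is bound and RudM is active, so *fenH* is transcribed.
So FenH is produced and active.
Norleucine is absent, so PurL is inactive.
Fe²⁺ is present, so BexN is inactive.
Activator FenH is present, so *orvJ* is transcribed.
→ *orvJ* is ON in B.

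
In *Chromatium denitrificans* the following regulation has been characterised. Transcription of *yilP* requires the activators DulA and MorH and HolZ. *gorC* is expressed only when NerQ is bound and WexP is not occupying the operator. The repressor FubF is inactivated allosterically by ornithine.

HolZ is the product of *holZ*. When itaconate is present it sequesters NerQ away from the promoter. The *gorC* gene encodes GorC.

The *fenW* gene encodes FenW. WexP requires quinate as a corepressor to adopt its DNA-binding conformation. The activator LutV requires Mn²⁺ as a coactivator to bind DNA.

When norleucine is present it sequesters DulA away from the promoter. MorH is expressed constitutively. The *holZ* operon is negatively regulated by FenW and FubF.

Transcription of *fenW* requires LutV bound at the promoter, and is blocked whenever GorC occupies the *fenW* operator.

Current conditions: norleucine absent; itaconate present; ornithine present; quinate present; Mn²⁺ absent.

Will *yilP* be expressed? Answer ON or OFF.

ON

Norleucine is absent, so DulA is active.
MorH is produced constitutively and is active.
Mn²⁺ is absent, so LutV is inactive.
Itaconate is present, so NerQ is inactive.
Quinate is present, so WexP is active.
With repressor WexP bound, *gorC* is not transcribed.
So GorC is not produced.
Required activator LutV is absent, so *fenW* is not transcribed.
So FenW is not produced.
Ornithine is present, so FubF is inactive.
With no repressor bound, *holZ* is transcribed.
So HolZ is produced and active.
No repressor is bound and DulA and MorH and HolZ are active, so *yilP* is transcribed.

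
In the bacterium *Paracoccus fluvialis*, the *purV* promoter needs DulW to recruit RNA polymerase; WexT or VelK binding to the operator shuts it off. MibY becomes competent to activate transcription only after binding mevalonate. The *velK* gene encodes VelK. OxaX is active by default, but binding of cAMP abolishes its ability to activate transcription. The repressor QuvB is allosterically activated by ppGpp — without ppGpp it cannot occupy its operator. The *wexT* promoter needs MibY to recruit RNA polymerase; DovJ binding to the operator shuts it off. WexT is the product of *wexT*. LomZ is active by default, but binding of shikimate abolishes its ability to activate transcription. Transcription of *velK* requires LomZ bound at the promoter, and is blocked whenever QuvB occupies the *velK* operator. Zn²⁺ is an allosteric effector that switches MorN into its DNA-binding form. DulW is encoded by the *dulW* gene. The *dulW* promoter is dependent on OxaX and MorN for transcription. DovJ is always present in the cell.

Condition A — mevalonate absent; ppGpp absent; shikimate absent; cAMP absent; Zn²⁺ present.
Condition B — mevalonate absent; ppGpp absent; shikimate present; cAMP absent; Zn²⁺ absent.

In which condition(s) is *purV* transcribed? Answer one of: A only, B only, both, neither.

Condition A:
Mevalonate is absent, so MibY is inactive.
DovJ is produced constitutively and is active.
With repressor DovJ bound, *wexT* is not transcribed.
So WexT is not produced.
ppGpp is absent, so QuvB is inactive.
Shikimate is absent, so LomZ is active.
No repressor is bound and LomZ is active, so *velK* is transcribed.
So VelK is produced and active.
cAMP is absent, so OxaX is active.
Zn²⁺ is present, so MorN is active.
No repressor is bound and OxaX and MorN are active, so *dulW* is transcribed.
So DulW is produced and active.
With repressor VelK bound, *purV* is not transcribed.
→ *purV* is OFF in A.
Condition B:
Mevalonate is absent, so MibY is inactive.
DovJ is produced constitutively and is active.
With repressor DovJ bound, *wexT* is not transcribed.
So WexT is not produced.
ppGpp is absent, so QuvB is inactive.
Shikimate is present, so LomZ is inactive.
Required activator LomZ is absent, so *velK* is not transcribed.
So VelK is not produced.
cAMP is absent, so OxaX is active.
Zn²⁺ is absent, so MorN is inactive.
Required activator MorN is absent, so *dulW* is not transcribed.
So DulW is not produced.
Required activator DulW is absent, so *purV* is not transcribed.
→ *purV* is OFF in B.

neither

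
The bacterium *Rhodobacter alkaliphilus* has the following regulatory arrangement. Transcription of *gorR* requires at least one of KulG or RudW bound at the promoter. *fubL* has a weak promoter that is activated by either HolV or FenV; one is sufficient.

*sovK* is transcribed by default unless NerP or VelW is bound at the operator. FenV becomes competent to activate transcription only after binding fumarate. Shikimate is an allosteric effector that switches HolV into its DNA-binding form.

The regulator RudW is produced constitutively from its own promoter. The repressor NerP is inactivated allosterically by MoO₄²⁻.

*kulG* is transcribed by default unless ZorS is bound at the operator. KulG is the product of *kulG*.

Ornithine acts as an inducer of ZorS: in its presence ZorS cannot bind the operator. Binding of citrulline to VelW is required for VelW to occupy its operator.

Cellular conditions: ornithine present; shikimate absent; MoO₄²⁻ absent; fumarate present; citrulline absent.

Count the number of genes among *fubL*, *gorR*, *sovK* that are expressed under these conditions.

2

Shikimate is absent, so HolV is inactive.
Fumarate is present, so FenV is active.
Activator FenV is present, so *fubL* is transcribed.
→ *fubL* is ON.
Ornithine is present, so ZorS is inactive.
With no repressor bound, *kulG* is transcribed.
So KulG is produced and active.
RudW is produced constitutively and is active.
Activator KulG is present, so *gorR* is transcribed.
→ *gorR* is ON.
MoO₄²⁻ is absent, so NerP is active.
Citrulline is absent, so VelW is inactive.
With repressor NerP bound, *sovK* is not transcribed.
→ *sovK* is OFF.
2 of the 3 genes are transcribed.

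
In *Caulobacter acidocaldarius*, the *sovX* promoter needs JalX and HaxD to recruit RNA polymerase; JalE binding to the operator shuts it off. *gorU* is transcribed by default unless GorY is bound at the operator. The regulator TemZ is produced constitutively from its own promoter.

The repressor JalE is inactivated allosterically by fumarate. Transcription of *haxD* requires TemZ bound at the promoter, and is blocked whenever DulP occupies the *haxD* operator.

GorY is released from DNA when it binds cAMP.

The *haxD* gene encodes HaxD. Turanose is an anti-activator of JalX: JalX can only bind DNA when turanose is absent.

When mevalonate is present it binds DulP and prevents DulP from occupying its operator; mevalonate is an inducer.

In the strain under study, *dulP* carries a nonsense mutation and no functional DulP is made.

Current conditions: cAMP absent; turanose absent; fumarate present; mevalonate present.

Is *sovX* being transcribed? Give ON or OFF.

Turanose is absent, so JalX is active.
Fumarate is present, so JalE is inactive.
DulP is non-functional in this strain, so it has no effect.
TemZ is produced constitutively and is active.
No repressor is bound and TemZ is active, so *haxD* is transcribed.
So HaxD is produced and active.
No repressor is bound and JalX and HaxD are active, so *sovX* is transcribed.

ON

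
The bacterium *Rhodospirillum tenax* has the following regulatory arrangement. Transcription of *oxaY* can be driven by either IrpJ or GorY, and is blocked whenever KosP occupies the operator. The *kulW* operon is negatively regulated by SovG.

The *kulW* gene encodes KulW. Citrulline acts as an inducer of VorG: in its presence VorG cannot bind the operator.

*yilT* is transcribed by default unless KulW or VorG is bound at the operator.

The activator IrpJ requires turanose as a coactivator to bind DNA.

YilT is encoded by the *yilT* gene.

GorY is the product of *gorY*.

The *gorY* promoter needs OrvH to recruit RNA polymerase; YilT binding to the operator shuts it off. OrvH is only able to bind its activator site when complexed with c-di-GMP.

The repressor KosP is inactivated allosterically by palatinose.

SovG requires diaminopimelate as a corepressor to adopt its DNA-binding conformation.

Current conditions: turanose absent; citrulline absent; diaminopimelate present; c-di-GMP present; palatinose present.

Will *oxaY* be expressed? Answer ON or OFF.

Palatinose is present, so KosP is inactive.
Turanose is absent, so IrpJ is inactive.
Diaminopimelate is present, so SovG is active.
With repressor SovG bound, *kulW* is not transcribed.
So KulW is not produced.
Citrulline is absent, so VorG is active.
With repressor VorG bound, *yilT* is not transcribed.
So YilT is not produced.
c-di-GMP is present, so OrvH is active.
No repressor is bound and OrvH is active, so *gorY* is transcribed.
So GorY is produced and active.
Activator GorY is present, so *oxaY* is transcribed.

ON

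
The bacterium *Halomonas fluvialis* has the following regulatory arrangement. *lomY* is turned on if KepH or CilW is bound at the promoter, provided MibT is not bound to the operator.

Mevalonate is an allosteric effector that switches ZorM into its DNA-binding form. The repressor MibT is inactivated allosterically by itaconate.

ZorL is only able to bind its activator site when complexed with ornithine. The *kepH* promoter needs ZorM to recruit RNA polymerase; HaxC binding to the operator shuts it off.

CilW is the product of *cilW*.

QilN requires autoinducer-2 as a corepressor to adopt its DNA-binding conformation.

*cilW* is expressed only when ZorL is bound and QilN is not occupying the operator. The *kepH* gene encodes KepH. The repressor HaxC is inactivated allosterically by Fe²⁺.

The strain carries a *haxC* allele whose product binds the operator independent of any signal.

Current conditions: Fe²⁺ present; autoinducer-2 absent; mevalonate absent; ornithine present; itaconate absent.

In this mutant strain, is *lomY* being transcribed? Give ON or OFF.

Itaconate is absent, so MibT is active.
Mevalonate is absent, so ZorM is inactive.
HaxC is constitutively active in this strain.
With repressor HaxC bound, *kepH* is not transcribed.
So KepH is not produced.
Ornithine is present, so ZorL is active.
Autoinducer-2 is absent, so QilN is inactive.
No repressor is bound and ZorL is active, so *cilW* is transcribed.
So CilW is produced and active.
With repressor MibT bound, *lomY* is not transcribed.

OFF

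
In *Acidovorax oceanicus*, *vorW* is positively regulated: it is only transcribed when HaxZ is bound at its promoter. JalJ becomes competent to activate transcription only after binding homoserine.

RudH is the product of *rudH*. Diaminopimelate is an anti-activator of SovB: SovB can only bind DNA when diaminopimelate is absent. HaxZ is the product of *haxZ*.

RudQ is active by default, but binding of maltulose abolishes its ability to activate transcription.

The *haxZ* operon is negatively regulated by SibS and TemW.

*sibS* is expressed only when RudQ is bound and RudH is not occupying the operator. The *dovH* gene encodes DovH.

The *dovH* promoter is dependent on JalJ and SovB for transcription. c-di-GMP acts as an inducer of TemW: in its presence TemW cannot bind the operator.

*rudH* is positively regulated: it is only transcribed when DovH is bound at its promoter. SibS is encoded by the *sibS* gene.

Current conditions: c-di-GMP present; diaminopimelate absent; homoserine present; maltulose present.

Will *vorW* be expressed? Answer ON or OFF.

ON

Homoserine is present, so JalJ is active.
Diaminopimelate is absent, so SovB is active.
No repressor is bound and JalJ and SovB are active, so *dovH* is transcribed.
So DovH is produced and active.
No repressor is bound and DovH is active, so *rudH* is transcribed.
So RudH is produced and active.
Maltulose is present, so RudQ is inactive.
With repressor RudH bound, *sibS* is not transcribed.
So SibS is not produced.
c-di-GMP is present, so TemW is inactive.
With no repressor bound, *haxZ* is transcribed.
So HaxZ is produced and active.
No repressor is bound and HaxZ is active, so *vorW* is transcribed.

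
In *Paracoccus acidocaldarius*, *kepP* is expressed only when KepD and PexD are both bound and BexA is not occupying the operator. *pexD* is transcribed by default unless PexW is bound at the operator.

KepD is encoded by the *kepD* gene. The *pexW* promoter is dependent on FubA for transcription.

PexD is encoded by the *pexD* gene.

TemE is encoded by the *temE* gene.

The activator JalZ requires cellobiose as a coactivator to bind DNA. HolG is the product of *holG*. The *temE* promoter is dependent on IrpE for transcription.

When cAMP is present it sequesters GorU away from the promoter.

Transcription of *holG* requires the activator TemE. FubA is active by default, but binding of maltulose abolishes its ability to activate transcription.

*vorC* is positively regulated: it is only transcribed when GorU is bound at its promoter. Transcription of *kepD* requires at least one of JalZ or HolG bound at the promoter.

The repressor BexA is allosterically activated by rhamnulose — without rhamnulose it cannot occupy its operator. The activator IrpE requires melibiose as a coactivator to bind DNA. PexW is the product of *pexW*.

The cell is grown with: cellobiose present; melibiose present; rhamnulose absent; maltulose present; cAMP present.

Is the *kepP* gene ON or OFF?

Rhamnulose is absent, so BexA is inactive.
Cellobiose is present, so JalZ is active.
Melibiose is present, so IrpE is active.
No repressor is bound and IrpE is active, so *temE* is transcribed.
So TemE is produced and active.
No repressor is bound and TemE is active, so *holG* is transcribed.
So HolG is produced and active.
Activator JalZ is present, so *kepD* is transcribed.
So KepD is produced and active.
Maltulose is present, so FubA is inactive.
Required activator FubA is absent, so *pexW* is not transcribed.
So PexW is not produced.
With no repressor bound, *pexD* is transcribed.
So PexD is produced and active.
No repressor is bound and KepD and PexD are active, so *kepP* is transcribed.

ON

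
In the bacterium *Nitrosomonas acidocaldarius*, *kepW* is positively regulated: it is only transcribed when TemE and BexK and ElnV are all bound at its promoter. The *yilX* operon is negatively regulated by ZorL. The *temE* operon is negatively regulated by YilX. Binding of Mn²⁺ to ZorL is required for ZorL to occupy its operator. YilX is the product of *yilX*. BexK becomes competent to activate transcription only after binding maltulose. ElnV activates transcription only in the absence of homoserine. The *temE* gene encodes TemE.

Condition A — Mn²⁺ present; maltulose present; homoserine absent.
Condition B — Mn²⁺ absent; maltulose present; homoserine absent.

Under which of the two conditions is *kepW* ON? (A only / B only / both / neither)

Condition A:
Mn²⁺ is present, so ZorL is active.
With repressor ZorL bound, *yilX* is not transcribed.
So YilX is not produced.
With no repressor bound, *temE* is transcribed.
So TemE is produced and active.
Maltulose is present, so BexK is active.
Homoserine is absent, so ElnV is active.
No repressor is bound and TemE and BexK and ElnV are active, so *kepW* is transcribed.
→ *kepW* is ON in A.
Condition B:
Mn²⁺ is absent, so ZorL is inactive.
With no repressor bound, *yilX* is transcribed.
So YilX is produced and active.
With repressor YilX bound, *temE* is not transcribed.
So TemE is not produced.
Maltulose is present, so BexK is active.
Homoserine is absent, so ElnV is active.
Required activator TemE is absent, so *kepW* is not transcribed.
→ *kepW* is OFF in B.

A only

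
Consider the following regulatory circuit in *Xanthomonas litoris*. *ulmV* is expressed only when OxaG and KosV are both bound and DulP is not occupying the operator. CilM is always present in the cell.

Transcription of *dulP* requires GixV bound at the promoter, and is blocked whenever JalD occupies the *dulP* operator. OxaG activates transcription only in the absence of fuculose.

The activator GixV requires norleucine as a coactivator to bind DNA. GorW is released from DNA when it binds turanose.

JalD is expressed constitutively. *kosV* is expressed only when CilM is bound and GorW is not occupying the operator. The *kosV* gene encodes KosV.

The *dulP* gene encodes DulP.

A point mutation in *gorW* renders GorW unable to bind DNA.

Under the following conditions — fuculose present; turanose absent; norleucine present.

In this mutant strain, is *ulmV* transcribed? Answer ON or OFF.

OFF

Fuculose is present, so OxaG is inactive.
JalD is produced constitutively and is active.
Norleucine is present, so GixV is active.
With repressor JalD bound, *dulP* is not transcribed.
So DulP is not produced.
CilM is produced constitutively and is active.
GorW is non-functional in this strain, so it has no effect.
No repressor is bound and CilM is active, so *kosV* is transcribed.
So KosV is produced and active.
Required activator OxaG is absent, so *ulmV* is not transcribed.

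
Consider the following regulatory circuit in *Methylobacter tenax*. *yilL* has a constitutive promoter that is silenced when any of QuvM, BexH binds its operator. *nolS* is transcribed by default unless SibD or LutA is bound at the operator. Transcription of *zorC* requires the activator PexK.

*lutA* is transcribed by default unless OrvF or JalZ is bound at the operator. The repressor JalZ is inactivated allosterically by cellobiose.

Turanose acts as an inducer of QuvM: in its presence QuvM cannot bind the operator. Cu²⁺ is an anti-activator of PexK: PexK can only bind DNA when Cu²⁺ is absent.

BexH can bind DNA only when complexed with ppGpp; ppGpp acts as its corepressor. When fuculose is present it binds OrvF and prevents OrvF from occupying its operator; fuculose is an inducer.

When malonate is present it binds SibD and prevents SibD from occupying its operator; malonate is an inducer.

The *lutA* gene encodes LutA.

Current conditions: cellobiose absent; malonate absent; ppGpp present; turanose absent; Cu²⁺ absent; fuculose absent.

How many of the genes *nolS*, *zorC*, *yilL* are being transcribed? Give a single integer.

Malonate is absent, so SibD is active.
Fuculose is absent, so OrvF is active.
Cellobiose is absent, so JalZ is active.
With repressor OrvF bound, *lutA* is not transcribed.
So LutA is not produced.
With repressor SibD bound, *nolS* is not transcribed.
→ *nolS* is OFF.
Cu²⁺ is absent, so PexK is active.
No repressor is bound and PexK is active, so *zorC* is transcribed.
→ *zorC* is ON.
Turanose is absent, so QuvM is active.
ppGpp is present, so BexH is active.
With repressor QuvM bound, *yilL* is not transcribed.
→ *yilL* is OFF.
1 of the 3 genes is transcribed.

1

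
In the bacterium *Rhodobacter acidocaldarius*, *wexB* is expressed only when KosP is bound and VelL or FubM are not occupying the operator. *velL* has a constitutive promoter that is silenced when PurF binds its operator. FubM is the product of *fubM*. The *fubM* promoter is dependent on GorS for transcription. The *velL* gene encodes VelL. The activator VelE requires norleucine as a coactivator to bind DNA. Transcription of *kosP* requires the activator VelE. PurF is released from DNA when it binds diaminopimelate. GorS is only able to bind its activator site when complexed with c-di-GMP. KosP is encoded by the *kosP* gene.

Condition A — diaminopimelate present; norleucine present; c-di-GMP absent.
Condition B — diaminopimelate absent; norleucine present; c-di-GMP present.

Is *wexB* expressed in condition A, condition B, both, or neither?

Condition A:
Diaminopimelate is present, so PurF is inactive.
With no repressor bound, *velL* is transcribed.
So VelL is produced and active.
Norleucine is present, so VelE is active.
No repressor is bound and VelE is active, so *kosP* is transcribed.
So KosP is produced and active.
c-di-GMP is absent, so GorS is inactive.
Required activator GorS is absent, so *fubM* is not transcribed.
So FubM is not produced.
With repressor VelL bound, *wexB* is not transcribed.
→ *wexB* is OFF in A.
Condition B:
Diaminopimelate is absent, so PurF is active.
With repressor PurF bound, *velL* is not transcribed.
So VelL is not produced.
Norleucine is present, so VelE is active.
No repressor is bound and VelE is active, so *kosP* is transcribed.
So KosP is produced and active.
c-di-GMP is present, so GorS is active.
No repressor is bound and GorS is active, so *fubM* is transcribed.
So FubM is produced and active.
With repressor FubM bound, *wexB* is not transcribed.
→ *wexB* is OFF in B.

neither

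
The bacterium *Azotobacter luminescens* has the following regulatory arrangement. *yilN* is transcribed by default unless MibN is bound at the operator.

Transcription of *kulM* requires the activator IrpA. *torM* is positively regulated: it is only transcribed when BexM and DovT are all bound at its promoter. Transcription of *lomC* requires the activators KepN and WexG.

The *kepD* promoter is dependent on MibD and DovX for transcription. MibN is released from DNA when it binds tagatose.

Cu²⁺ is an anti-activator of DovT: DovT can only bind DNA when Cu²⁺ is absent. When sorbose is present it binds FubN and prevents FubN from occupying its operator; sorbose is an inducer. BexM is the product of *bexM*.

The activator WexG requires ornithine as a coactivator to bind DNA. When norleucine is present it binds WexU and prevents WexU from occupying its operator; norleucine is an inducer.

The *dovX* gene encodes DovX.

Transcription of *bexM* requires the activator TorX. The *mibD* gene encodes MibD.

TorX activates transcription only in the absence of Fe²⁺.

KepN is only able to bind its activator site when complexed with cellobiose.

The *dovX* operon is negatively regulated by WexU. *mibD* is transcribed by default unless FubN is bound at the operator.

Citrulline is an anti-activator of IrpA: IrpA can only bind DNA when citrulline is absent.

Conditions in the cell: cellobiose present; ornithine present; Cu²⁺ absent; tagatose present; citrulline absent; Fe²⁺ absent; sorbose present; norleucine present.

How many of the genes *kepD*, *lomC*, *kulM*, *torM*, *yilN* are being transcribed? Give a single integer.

Sorbose is present, so FubN is inactive.
With no repressor bound, *mibD* is transcribed.
So MibD is produced and active.
Norleucine is present, so WexU is inactive.
With no repressor bound, *dovX* is transcribed.
So DovX is produced and active.
No repressor is bound and MibD and DovX are active, so *kepD* is transcribed.
→ *kepD* is ON.
Cellobiose is present, so KepN is active.
Ornithine is present, so WexG is active.
No repressor is bound and KepN and WexG are active, so *lomC* is transcribed.
→ *lomC* is ON.
Citrulline is absent, so IrpA is active.
No repressor is bound and IrpA is active, so *kulM* is transcribed.
→ *kulM* is ON.
Fe²⁺ is absent, so TorX is active.
No repressor is bound and TorX is active, so *bexM* is transcribed.
So BexM is produced and active.
Cu²⁺ is absent, so DovT is active.
No repressor is bound and BexM and DovT are active, so *torM* is transcribed.
→ *torM* is ON.
Tagatose is present, so MibN is inactive.
With no repressor bound, *yilN* is transcribed.
→ *yilN* is ON.
5 of the 5 genes are transcribed.

5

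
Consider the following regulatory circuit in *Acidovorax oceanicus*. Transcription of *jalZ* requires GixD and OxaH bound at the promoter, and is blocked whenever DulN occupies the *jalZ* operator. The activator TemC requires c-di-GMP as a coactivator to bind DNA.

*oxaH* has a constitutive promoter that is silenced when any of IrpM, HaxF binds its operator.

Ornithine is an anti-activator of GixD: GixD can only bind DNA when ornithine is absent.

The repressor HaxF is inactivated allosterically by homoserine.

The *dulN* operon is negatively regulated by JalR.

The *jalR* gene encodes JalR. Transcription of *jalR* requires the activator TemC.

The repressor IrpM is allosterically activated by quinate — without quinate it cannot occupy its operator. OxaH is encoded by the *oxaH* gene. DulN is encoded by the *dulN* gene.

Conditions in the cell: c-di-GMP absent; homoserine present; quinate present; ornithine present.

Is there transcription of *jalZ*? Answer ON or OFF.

Ornithine is present, so GixD is inactive.
Quinate is present, so IrpM is active.
Homoserine is present, so HaxF is inactive.
With repressor IrpM bound, *oxaH* is not transcribed.
So OxaH is not produced.
c-di-GMP is absent, so TemC is inactive.
Required activator TemC is absent, so *jalR* is not transcribed.
So JalR is not produced.
With no repressor bound, *dulN* is transcribed.
So DulN is produced and active.
With repressor DulN bound, *jalZ* is not transcribed.

OFF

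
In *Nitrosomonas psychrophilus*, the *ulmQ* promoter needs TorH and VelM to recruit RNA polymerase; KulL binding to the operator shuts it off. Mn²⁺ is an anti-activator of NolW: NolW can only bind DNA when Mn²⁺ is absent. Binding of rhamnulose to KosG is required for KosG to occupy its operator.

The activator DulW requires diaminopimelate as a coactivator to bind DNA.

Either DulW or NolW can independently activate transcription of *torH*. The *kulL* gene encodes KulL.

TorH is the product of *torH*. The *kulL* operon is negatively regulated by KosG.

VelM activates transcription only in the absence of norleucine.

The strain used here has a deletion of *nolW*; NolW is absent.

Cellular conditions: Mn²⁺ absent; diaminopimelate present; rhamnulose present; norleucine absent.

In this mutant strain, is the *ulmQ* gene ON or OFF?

ON

Diaminopimelate is present, so DulW is active.
NolW is non-functional in this strain, so it has no effect.
Activator DulW is present, so *torH* is transcribed.
So TorH is produced and active.
Norleucine is absent, so VelM is active.
Rhamnulose is present, so KosG is active.
With repressor KosG bound, *kulL* is not transcribed.
So KulL is not produced.
No repressor is bound and TorH and VelM are active, so *ulmQ* is transcribed.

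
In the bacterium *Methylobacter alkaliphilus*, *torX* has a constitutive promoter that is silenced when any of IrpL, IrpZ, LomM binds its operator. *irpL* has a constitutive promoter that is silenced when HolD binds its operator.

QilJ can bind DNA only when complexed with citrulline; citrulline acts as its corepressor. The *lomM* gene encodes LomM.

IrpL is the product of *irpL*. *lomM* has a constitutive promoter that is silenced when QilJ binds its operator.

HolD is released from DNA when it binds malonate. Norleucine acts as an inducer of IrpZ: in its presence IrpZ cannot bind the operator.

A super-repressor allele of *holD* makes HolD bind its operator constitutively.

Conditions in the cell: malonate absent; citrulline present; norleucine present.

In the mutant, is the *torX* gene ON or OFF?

ON

HolD is constitutively active in this strain.
With repressor HolD bound, *irpL* is not transcribed.
So IrpL is not produced.
Norleucine is present, so IrpZ is inactive.
Citrulline is present, so QilJ is active.
With repressor QilJ bound, *lomM* is not transcribed.
So LomM is not produced.
With no repressor bound, *torX* is transcribed.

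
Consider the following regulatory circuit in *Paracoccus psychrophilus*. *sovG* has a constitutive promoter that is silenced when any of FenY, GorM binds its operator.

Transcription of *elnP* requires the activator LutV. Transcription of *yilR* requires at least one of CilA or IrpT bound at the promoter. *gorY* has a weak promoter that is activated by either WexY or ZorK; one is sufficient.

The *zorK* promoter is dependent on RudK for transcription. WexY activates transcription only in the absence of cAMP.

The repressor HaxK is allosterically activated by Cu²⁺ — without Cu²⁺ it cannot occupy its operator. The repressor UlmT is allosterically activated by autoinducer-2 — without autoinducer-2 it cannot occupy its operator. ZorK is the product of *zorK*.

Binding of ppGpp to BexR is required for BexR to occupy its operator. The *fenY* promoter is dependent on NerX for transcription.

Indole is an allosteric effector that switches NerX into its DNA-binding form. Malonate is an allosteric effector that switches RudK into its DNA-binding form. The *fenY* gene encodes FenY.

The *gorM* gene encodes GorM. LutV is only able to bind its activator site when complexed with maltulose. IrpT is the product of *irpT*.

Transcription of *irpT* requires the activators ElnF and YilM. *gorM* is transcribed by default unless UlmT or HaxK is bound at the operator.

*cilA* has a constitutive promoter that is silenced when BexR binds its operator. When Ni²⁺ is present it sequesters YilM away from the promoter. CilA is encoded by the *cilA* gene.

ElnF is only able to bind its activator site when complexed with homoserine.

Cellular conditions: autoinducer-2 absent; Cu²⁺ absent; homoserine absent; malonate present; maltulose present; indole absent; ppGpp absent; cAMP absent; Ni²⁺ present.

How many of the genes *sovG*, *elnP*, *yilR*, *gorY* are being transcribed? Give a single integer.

Indole is absent, so NerX is inactive.
Required activator NerX is absent, so *fenY* is not transcribed.
So FenY is not produced.
Autoinducer-2 is absent, so UlmT is inactive.
Cu²⁺ is absent, so HaxK is inactive.
With no repressor bound, *gorM* is transcribed.
So GorM is produced and active.
With repressor GorM bound, *sovG* is not transcribed.
→ *sovG* is OFF.
Maltulose is present, so LutV is active.
No repressor is bound and LutV is active, so *elnP* is transcribed.
→ *elnP* is ON.
ppGpp is absent, so BexR is inactive.
With no repressor bound, *cilA* is transcribed.
So CilA is produced and active.
Homoserine is absent, so ElnF is inactive.
Ni²⁺ is present, so YilM is inactive.
Required activator ElnF is absent, so *irpT* is not transcribed.
So IrpT is not produced.
Activator CilA is present, so *yilR* is transcribed.
→ *yilR* is ON.
cAMP is absent, so WexY is active.
Malonate is present, so RudK is active.
No repressor is bound and RudK is active, so *zorK* is transcribed.
So ZorK is produced and active.
Activator WexY is present, so *gorY* is transcribed.
→ *gorY* is ON.
3 of the 4 genes are transcribed.

3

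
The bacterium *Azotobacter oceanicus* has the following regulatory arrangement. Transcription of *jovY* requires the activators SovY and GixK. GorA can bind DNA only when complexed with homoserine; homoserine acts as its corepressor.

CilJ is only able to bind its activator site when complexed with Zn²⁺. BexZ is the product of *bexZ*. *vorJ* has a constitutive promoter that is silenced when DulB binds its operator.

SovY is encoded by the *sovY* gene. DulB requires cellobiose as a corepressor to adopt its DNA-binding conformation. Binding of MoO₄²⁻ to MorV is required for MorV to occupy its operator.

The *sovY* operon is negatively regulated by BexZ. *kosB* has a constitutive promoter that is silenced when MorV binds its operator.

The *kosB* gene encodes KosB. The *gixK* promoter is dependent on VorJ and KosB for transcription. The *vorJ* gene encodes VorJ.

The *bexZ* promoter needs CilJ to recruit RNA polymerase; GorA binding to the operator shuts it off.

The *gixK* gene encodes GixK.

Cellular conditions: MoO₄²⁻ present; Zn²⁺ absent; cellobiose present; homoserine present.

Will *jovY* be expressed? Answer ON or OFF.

Homoserine is present, so GorA is active.
Zn²⁺ is absent, so CilJ is inactive.
With repressor GorA bound, *bexZ* is not transcribed.
So BexZ is not produced.
With no repressor bound, *sovY* is transcribed.
So SovY is produced and active.
Cellobiose is present, so DulB is active.
With repressor DulB bound, *vorJ* is not transcribed.
So VorJ is not produced.
MoO₄²⁻ is present, so MorV is active.
With repressor MorV bound, *kosB* is not transcribed.
So KosB is not produced.
Required activator VorJ is absent, so *gixK* is not transcribed.
So GixK is not produced.
Required activator GixK is absent, so *jovY* is not transcribed.

OFF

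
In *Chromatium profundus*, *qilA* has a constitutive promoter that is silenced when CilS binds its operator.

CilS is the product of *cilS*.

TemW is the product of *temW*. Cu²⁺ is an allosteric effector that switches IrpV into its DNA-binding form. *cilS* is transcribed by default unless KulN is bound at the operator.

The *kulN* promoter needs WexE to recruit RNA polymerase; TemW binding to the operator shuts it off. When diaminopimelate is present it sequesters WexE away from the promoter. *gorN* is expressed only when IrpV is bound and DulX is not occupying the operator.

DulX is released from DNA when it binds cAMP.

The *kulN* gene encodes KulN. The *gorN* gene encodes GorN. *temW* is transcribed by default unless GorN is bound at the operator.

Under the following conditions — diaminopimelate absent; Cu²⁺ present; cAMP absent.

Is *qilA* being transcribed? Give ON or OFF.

cAMP is absent, so DulX is active.
Cu²⁺ is present, so IrpV is active.
With repressor DulX bound, *gorN* is not transcribed.
So GorN is not produced.
With no repressor bound, *temW* is transcribed.
So TemW is produced and active.
Diaminopimelate is absent, so WexE is active.
With repressor TemW bound, *kulN* is not transcribed.
So KulN is not produced.
With no repressor bound, *cilS* is transcribed.
So CilS is produced and active.
With repressor CilS bound, *qilA* is not transcribed.

OFF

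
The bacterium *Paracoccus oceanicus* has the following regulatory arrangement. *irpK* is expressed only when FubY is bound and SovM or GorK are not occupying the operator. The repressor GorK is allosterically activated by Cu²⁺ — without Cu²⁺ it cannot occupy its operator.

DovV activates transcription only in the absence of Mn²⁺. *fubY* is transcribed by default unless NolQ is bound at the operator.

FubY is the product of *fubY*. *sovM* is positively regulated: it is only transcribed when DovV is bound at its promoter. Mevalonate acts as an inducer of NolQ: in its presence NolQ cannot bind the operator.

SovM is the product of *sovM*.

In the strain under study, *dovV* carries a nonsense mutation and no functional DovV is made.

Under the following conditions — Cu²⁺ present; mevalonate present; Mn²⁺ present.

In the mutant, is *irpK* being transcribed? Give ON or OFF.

DovV is non-functional in this strain, so it has no effect.
Required activator DovV is absent, so *sovM* is not transcribed.
So SovM is not produced.
Cu²⁺ is present, so GorK is active.
Mevalonate is present, so NolQ is inactive.
With no repressor bound, *fubY* is transcribed.
So FubY is produced and active.
With repressor GorK bound, *irpK* is not transcribed.

OFF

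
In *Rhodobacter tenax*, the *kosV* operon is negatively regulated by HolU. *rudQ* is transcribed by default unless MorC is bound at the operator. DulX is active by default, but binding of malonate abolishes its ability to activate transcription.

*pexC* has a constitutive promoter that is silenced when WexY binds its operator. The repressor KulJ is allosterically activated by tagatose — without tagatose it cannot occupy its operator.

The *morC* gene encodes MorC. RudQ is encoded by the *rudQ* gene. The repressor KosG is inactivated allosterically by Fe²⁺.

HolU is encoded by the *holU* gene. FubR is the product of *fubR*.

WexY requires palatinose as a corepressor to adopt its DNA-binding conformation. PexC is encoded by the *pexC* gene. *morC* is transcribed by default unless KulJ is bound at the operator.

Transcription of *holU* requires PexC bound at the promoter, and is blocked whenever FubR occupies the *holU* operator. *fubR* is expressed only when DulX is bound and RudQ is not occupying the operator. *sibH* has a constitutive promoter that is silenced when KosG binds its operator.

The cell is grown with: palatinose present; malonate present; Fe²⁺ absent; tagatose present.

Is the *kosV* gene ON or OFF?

ON

Tagatose is present, so KulJ is active.
With repressor KulJ bound, *morC* is not transcribed.
So MorC is not produced.
With no repressor bound, *rudQ* is transcribed.
So RudQ is produced and active.
Malonate is present, so DulX is inactive.
With repressor RudQ bound, *fubR* is not transcribed.
So FubR is not produced.
Palatinose is present, so WexY is active.
With repressor WexY bound, *pexC* is not transcribed.
So PexC is not produced.
Required activator PexC is absent, so *holU* is not transcribed.
So HolU is not produced.
With no repressor bound, *kosV* is transcribed.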